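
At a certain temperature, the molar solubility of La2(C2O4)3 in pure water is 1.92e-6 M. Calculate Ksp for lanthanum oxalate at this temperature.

La2(C2O4)3(s) <=> 2 La^3+ + 3 C2O4^2-
If s mol/L of La2(C2O4)3 dissolves, [La^3+] = 2s and [C2O4^2-] = 3s.
Ksp = [La^3+]^2[C2O4^2-]^3
So Ksp = (2s)^2 × (3s)^3 = 108s^5
Ksp = 108 × (1.92 × 10^-6)^5 = 2.82 x 10^-27

2.82 × 10^-27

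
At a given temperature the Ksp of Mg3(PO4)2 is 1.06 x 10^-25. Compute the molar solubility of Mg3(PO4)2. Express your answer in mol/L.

Mg3(PO4)2(s) ⇌ 3 Mg^2+(aq) + 2 PO4^3-(aq)
Ksp = [Mg^2+]^3[PO4^3-]^2
With molar solubility s: [Mg^2+] = 3s, [PO4^3-] = 2s.
Substituting: Ksp = (3s)^3(2s)^2 = 108s^5
s^5 = 1.06 x 10^-25 / 108, so s = 3.97 x 10^-6 M

s ≈ 3.97e-6 M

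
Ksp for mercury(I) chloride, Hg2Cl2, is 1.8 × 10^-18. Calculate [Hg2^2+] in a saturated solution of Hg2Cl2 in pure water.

Hg2Cl2(s) ⇌ Hg2^2+(aq) + 2 Cl^-(aq)
Ksp = [Hg2^2+][Cl^-]^2
For each mole of Hg2Cl2 that dissolves: [Hg2^2+] = s, [Cl^-] = 2s.
Substituting: Ksp = s(2s)^2 = 4s^3
Solving, s = (1.8 × 10^-18/4)^(1/3) = 7.66 × 10^-7 M
[Hg2^2+] = s = 7.7 x 10^-7 M

[Hg2^2+] ≈ 7.7 x 10^-7 M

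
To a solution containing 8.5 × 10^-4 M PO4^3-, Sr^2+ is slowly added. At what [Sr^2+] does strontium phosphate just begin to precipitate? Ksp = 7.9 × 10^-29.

[Sr^2+] ≈ 4.8 × 10^-8 M

Sr3(PO4)2(s) ⇌ 3 Sr^2+ + 2 PO4^3-
Ksp = [Sr^2+]^3[PO4^3-]^2
Precipitation begins when Q = Ksp. With [PO4^3-] = 8.5 × 10^-4 M:
7.9 × 10^-29 = (8.5 × 10^-4)^2 × [Sr^2+]^3
[Sr^2+] = (7.9 × 10^-29 / 7.23 x 10^-7)^(1/3) = 4.8 × 10^-8 M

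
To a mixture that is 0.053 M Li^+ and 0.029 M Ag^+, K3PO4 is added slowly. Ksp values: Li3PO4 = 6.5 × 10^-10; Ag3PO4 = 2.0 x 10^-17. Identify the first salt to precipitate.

Ag3PO4

Each salt begins to precipitate when Q = Ksp, i.e. when [PO4^3-] reaches its threshold.
For Li3PO4: 6.5 × 10^-10 = (0.053)^3 × [PO4^3-]  ⇒  [PO4^3-] = 4.4 × 10^-6 M.
For Ag3PO4: 2.0 x 10^-17 = (0.029)^3 × [PO4^3-]  ⇒  [PO4^3-] = 8.2 × 10^-13 M.
The salt with the lower threshold [PO4^3-] precipitates first: Ag3PO4.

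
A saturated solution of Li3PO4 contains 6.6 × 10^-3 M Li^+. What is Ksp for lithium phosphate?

Li3PO4(s) ⇌ 3 Li^+ + PO4^3-
Stoichiometry gives [PO4^3-] = (1/3)[Li^+] = 2.20 x 10^-3 M.
Ksp = [Li^+]^3[PO4^3-]
Ksp = (6.6 x 10^-3)^3 × 2.20 × 10^-3 = 6.3 × 10^-10

Ksp ≈ 6.3e-10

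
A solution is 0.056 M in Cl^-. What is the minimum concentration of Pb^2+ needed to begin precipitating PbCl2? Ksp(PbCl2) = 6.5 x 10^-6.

PbCl2(s) ⇌ Pb^2+ + 2 Cl^-
Ksp = [Pb^2+][Cl^-]^2
Precipitation begins when Q = Ksp. With [Cl^-] = 0.056 M:
6.5 x 10^-6 = (0.056)^2 × [Pb^2+]
[Pb^2+] = (6.5 x 10^-6 / 3.14 x 10^-3) = 2.1 x 10^-3 M

[Pb^2+] ≈ 2.1 × 10^-3 M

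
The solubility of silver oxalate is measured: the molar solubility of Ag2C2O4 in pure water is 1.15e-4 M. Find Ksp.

Ag2C2O4(s) <=> 2 Ag^+(aq) + C2O4^2-(aq)
Let s = molar solubility. Then [Ag^+] = 2s and [C2O4^2-] = s.
Ksp = [Ag^+]^2[C2O4^2-]
So Ksp = (2s)^2 × s = 4s^3
Ksp = 4 × (1.15 × 10^-4)^3 = 6.08 × 10^-12

Ksp = 6.08 × 10^-12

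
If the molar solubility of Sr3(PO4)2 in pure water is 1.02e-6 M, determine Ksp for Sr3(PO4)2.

1.19 x 10^-28

Sr3(PO4)2(s) <=> 3 Sr^2+ + 2 PO4^3-
If s mol/L of Sr3(PO4)2 dissolves, [Sr^2+] = 3s and [PO4^3-] = 2s.
Ksp = [Sr^2+]^3[PO4^3-]^2
So Ksp = (3s)^3 × (2s)^2 = 108s^5
With s = 1.02 × 10^-6: Ksp = 1.19 × 10^-28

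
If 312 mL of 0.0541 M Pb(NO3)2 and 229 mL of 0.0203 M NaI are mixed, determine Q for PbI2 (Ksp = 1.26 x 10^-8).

Total volume = 312 + 229 = 541 mL.
[Pb^2+] = 5.41 × 10^-2 × (312/541) = 3.120 × 10^-2 M
[I^-] = 2.03 x 10^-2 × (229/541) = 8.593 × 10^-3 M
PbI2(s) ⇌ Pb^2+ + 2 I^-, so Q = [Pb^2+][I^-]^2
Q = (3.120 × 10^-2)(8.593 x 10^-3)^2 = 2.30 x 10^-6
Q > Ksp, so PbI2 will precipitate.

2.30e-6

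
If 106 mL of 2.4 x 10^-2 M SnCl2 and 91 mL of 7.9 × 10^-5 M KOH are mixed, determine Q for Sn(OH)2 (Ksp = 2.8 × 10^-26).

Q ≈ 1.7e-11

Total volume = 106 + 91 = 197 mL.
[Sn^2+] = 2.4 x 10^-2 × (106/197) = 1.29 × 10^-2 M
[OH^-] = 7.9 × 10^-5 × (91/197) = 3.65 × 10^-5 M
Sn(OH)2(s) <=> Sn^2+ + 2 OH^-, so Q = [Sn^2+][OH^-]^2
Q = (1.29 x 10^-2)(3.65 × 10^-5)^2 = 1.7 × 10^-11
Q > Ksp, so Sn(OH)2 will precipitate.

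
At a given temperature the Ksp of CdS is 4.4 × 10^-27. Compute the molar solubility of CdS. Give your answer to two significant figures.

s = 6.6e-14 M

CdS(s) ⇌ Cd^2+(aq) + S^2-(aq)
Ksp = [Cd^2+][S^2-]
With molar solubility s: [Cd^2+] = s, [S^2-] = s.
Ksp = s^2
s = (4.4 × 10^-27)^(1/2) = 6.6 × 10^-14 M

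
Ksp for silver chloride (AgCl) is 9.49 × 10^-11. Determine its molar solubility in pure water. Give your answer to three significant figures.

s ≈ 9.74e-6 M

AgCl(s) ⇌ Ag^+ + Cl^-
Ksp = [Ag^+][Cl^-]
With molar solubility s: [Ag^+] = s, [Cl^-] = s.
Ksp = (s)(s) = s^2
s = √(9.49 × 10^-11) = 9.74 × 10^-6 M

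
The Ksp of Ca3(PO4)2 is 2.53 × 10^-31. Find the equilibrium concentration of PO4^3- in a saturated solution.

[PO4^3-] ≈ 5.96 × 10^-7 M

Ca3(PO4)2(s) <=> 3 Ca^2+ + 2 PO4^3-
Ksp = [Ca^2+]^3[PO4^3-]^2
Let s = molar solubility. Then [Ca^2+] = 3s and [PO4^3-] = 2s.
So Ksp = (3s)^3 × (2s)^2 = 108s^5
s = (2.53 × 10^-31 / 108)^(1/5) = 2.978 x 10^-7 M
[PO4^3-] = 2s = 5.96 × 10^-7 M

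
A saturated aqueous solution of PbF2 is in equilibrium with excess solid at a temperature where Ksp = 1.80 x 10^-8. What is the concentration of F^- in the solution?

[F^-] ≈ 3.30 x 10^-3 M

PbF2(s) <=> Pb^2+(aq) + 2 F^-(aq)
Ksp = [Pb^2+][F^-]^2
With molar solubility s: [Pb^2+] = s, [F^-] = 2s.
Substituting: Ksp = s(2s)^2 = 4s^3
Solving, s = (1.80 x 10^-8/4)^(1/3) = 1.651 x 10^-3 M
[F^-] = 2s = 3.30 × 10^-3 M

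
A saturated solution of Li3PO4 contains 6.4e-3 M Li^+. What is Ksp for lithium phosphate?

Li3PO4(s) ⇌ 3 Li^+(aq) + PO4^3-(aq)
Stoichiometry gives [PO4^3-] = (1/3)[Li^+] = 2.13 × 10^-3 M.
Ksp = [Li^+]^3[PO4^3-]
Ksp = (6.4 × 10^-3)^3 × 2.13 × 10^-3 = 5.6 x 10^-10

Ksp = 5.6 × 10^-10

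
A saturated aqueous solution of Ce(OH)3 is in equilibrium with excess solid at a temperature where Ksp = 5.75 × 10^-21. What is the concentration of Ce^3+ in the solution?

[Ce^3+] ≈ 3.82e-6 M

Ce(OH)3(s) ⇌ Ce^3+ + 3 OH^-
Ksp = [Ce^3+][OH^-]^3
For each mole of Ce(OH)3 that dissolves: [Ce^3+] = s, [OH^-] = 3s.
So Ksp = s × (3s)^3 = 27s^4
Solving, s = (5.75 × 10^-21/27)^(1/4) = 3.820 × 10^-6 M
[Ce^3+] = s = 3.82 x 10^-6 M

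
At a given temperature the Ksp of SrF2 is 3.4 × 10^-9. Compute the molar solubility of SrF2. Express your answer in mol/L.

SrF2(s) ⇌ Sr^2+(aq) + 2 F^-(aq)
Ksp = [Sr^2+][F^-]^2
For each mole of SrF2 that dissolves: [Sr^2+] = s, [F^-] = 2s.
So Ksp = s × (2s)^2 = 4s^3
Solving, s = (3.4 × 10^-9/4)^(1/3) = 9.5 × 10^-4 M

9.5 × 10^-4 M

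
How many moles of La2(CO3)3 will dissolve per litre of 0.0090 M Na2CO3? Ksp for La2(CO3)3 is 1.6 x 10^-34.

La2(CO3)3(s) ⇌ 2 La^3+ + 3 CO3^2-
Ksp = [La^3+]^2[CO3^2-]^3
If s mol/L dissolves here, [La^3+] = 2s, [CO3^2-] = 0.0090 + 3s ≈ 0.0090 (since CO3^2- from Na2CO3 dominates).
Ksp ≈ (2s)^2 × (0.0090)^3
s = 7.4 × 10^-15 M
Check: 3s = 2.2 × 10^-14 ≪ 0.0090, so the approximation is valid.

7.4e-15 M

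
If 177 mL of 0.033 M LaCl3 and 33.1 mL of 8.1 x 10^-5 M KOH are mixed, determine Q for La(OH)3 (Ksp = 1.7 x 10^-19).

Total volume = 177 + 33.1 = 210.1 mL.
[La^3+] = 3.3 × 10^-2 × (177/210.1) = 2.78 × 10^-2 M
[OH^-] = 8.1 x 10^-5 × (33.1/210.1) = 1.28 x 10^-5 M
La(OH)3(s) ⇌ La^3+ + 3 OH^-, so Q = [La^3+][OH^-]^3
Q = (2.78 x 10^-2)(1.28 x 10^-5)^3 = 5.8 × 10^-17
Q > Ksp, so La(OH)3 will precipitate.

Q ≈ 5.8 x 10^-17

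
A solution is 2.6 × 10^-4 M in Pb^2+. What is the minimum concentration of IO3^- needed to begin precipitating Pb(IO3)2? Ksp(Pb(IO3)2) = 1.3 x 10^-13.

2.2 × 10^-5 M

Pb(IO3)2(s) <=> Pb^2+(aq) + 2 IO3^-(aq)
Ksp = [Pb^2+][IO3^-]^2
Precipitation begins when Q = Ksp. With [Pb^2+] = 2.6 × 10^-4 M:
1.3 x 10^-13 = (2.6 × 10^-4) × [IO3^-]^2
[IO3^-] = (1.3 x 10^-13 / 2.6 × 10^-4)^(1/2) = 2.2 x 10^-5 M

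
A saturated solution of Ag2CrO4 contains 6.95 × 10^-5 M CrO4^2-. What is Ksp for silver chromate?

Ag2CrO4(s) ⇌ 2 Ag^+ + CrO4^2-
Stoichiometry gives [Ag^+] = (2/1)[CrO4^2-] = 1.390 × 10^-4 M.
Ksp = [Ag^+]^2[CrO4^2-]
Ksp = (1.390 x 10^-4)^2 × 6.95 × 10^-5 = 1.34 x 10^-12

1.34 x 10^-12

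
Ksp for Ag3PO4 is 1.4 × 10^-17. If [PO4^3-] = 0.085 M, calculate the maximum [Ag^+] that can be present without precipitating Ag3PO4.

[Ag^+] = 5.5 × 10^-6 M

Ag3PO4(s) ⇌ 3 Ag^+ + PO4^3-
Ksp = [Ag^+]^3[PO4^3-]
Precipitation begins when Q = Ksp. With [PO4^3-] = 0.085 M:
1.4 × 10^-17 = (0.085) × [Ag^+]^3
[Ag^+] = (1.4 × 10^-17 / 8.5 × 10^-2)^(1/3) = 5.5 × 10^-6 M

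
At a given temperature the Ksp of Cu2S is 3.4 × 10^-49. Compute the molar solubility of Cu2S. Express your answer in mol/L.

s ≈ 4.4e-17 M

Cu2S(s) <=> 2 Cu^+(aq) + S^2-(aq)
Ksp = [Cu^+]^2[S^2-]
Let s = molar solubility. Then [Cu^+] = 2s and [S^2-] = s.
Ksp = (2s)^2s = 4s^3
s = (3.4 × 10^-49 / 4)^(1/3) = 4.4 x 10^-17 M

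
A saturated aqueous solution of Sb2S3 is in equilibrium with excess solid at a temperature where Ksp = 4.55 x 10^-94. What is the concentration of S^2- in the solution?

2.52 × 10^-19 M

Sb2S3(s) ⇌ 2 Sb^3+(aq) + 3 S^2-(aq)
Ksp = [Sb^3+]^2[S^2-]^3
With molar solubility s: [Sb^3+] = 2s, [S^2-] = 3s.
Ksp = (2s)^2(3s)^3 = 108s^5
s = (4.55 x 10^-94 / 108)^(1/5) = 8.412 × 10^-20 M
[S^2-] = 3s = 2.52 x 10^-19 M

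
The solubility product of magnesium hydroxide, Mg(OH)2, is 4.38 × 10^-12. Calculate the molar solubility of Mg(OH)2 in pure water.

s ≈ 1.03 x 10^-4 M

Mg(OH)2(s) ⇌ Mg^2+ + 2 OH^-
Ksp = [Mg^2+][OH^-]^2
For each mole of Mg(OH)2 that dissolves: [Mg^2+] = s, [OH^-] = 2s.
Ksp = s(2s)^2 = 4s^3
s = (4.38 × 10^-12 / 4)^(1/3) = 1.03 × 10^-4 M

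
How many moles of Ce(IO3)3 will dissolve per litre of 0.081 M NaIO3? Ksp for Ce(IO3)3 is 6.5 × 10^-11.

s = 1.2 × 10^-7 M

Ce(IO3)3(s) <=> Ce^3+(aq) + 3 IO3^-(aq)
Ksp = [Ce^3+][IO3^-]^3
Let s be the molar solubility in this solution. [Ce^3+] = s, [IO3^-] = 0.081 + 3s ≈ 0.081 (common-ion effect: IO3^- is already 0.081 M).
Ksp ≈ s × (0.081)^3
s = 1.2 × 10^-7 M
Check: 3s = 3.7 x 10^-7 ≪ 0.081, so the approximation is valid.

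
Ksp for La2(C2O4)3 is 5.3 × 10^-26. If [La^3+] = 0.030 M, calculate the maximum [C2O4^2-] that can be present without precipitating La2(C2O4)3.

La2(C2O4)3(s) <=> 2 La^3+ + 3 C2O4^2-
Ksp = [La^3+]^2[C2O4^2-]^3
Precipitation begins when Q = Ksp. With [La^3+] = 0.030 M:
5.3 × 10^-26 = (0.030)^2 × [C2O4^2-]^3
[C2O4^2-] = (5.3 × 10^-26 / 9.00 x 10^-4)^(1/3) = 3.9 × 10^-8 M

3.9 × 10^-8 M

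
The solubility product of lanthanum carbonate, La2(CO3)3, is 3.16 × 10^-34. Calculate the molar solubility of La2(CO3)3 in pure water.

La2(CO3)3(s) ⇌ 2 La^3+ + 3 CO3^2-
Ksp = [La^3+]^2[CO3^2-]^3
With molar solubility s: [La^3+] = 2s, [CO3^2-] = 3s.
Ksp = (2s)^2(3s)^3 = 108s^5
s = (3.16 × 10^-34 / 108)^(1/5) = 7.82 × 10^-8 M

s = 7.82 × 10^-8 M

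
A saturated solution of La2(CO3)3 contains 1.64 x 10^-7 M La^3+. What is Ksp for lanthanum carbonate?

Ksp ≈ 4.00 × 10^-34

La2(CO3)3(s) ⇌ 2 La^3+(aq) + 3 CO3^2-(aq)
Stoichiometry gives [CO3^2-] = (3/2)[La^3+] = 2.460 × 10^-7 M.
Ksp = [La^3+]^2[CO3^2-]^3
Ksp = (1.64 x 10^-7)^2 × (2.460 × 10^-7)^3 = 4.00 × 10^-34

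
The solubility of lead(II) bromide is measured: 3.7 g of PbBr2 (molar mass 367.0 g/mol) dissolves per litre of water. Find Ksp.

Molar solubility s = (3.7 g/L) / (367.0 g/mol) = 1.01 × 10^-2 M.
PbBr2(s) ⇌ Pb^2+ + 2 Br^-
With molar solubility s: [Pb^2+] = s, [Br^-] = 2s.
Ksp = [Pb^2+][Br^-]^2
Ksp = s(2s)^2 = 4s^3
With s = 1.01 × 10^-2: Ksp = 4.1 x 10^-6

4.1 × 10^-6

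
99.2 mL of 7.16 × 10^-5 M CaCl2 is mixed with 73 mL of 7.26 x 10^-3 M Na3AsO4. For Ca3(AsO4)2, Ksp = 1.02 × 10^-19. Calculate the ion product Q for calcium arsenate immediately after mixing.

Total volume = 99.2 + 73 = 172.2 mL.
[Ca^2+] = 7.16 × 10^-5 × (99.2/172.2) = 4.125 x 10^-5 M
[AsO4^3-] = 7.26 × 10^-3 × (73/172.2) = 3.078 x 10^-3 M
Ca3(AsO4)2(s) ⇌ 3 Ca^2+ + 2 AsO4^3-, so Q = [Ca^2+]^3[AsO4^3-]^2
Q = (4.125 × 10^-5)^3(3.078 × 10^-3)^2 = 6.65 x 10^-19
Q > Ksp, so Ca3(AsO4)2 will precipitate.

6.65 x 10^-19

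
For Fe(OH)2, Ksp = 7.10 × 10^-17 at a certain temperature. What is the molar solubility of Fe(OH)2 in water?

Fe(OH)2(s) <=> Fe^2+ + 2 OH^-
Ksp = [Fe^2+][OH^-]^2
Let s = molar solubility. Then [Fe^2+] = s and [OH^-] = 2s.
Ksp = s(2s)^2 = 4s^3
Solving, s = (7.10 × 10^-17/4)^(1/3) = 2.61 × 10^-6 M

s ≈ 2.61 × 10^-6 M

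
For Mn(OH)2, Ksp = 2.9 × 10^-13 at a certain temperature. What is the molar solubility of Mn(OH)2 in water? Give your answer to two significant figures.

s = 4.2 x 10^-5 M

Mn(OH)2(s) ⇌ Mn^2+ + 2 OH^-
Ksp = [Mn^2+][OH^-]^2
If s mol/L of Mn(OH)2 dissolves, [Mn^2+] = s and [OH^-] = 2s.
Ksp = s(2s)^2 = 4s^3
Solving, s = (2.9 × 10^-13/4)^(1/3) = 4.2 x 10^-5 M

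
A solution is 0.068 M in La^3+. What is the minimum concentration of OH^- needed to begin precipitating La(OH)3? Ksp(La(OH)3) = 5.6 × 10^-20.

La(OH)3(s) ⇌ La^3+ + 3 OH^-
Ksp = [La^3+][OH^-]^3
Precipitation begins when Q = Ksp. With [La^3+] = 0.068 M:
5.6 × 10^-20 = (0.068) × [OH^-]^3
[OH^-] = (5.6 × 10^-20 / 6.8 x 10^-2)^(1/3) = 9.4 × 10^-7 M

[OH^-] = 9.4 × 10^-7 M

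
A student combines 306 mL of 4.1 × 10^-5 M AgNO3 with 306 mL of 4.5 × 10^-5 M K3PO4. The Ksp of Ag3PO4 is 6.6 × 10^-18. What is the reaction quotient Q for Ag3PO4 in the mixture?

Q ≈ 1.9 × 10^-19

Total volume = 306 + 306 = 612 mL.
[Ag^+] = 4.1 × 10^-5 × (306/612) = 2.05 x 10^-5 M
[PO4^3-] = 4.5 × 10^-5 × (306/612) = 2.25 × 10^-5 M
Ag3PO4(s) ⇌ 3 Ag^+ + PO4^3-, so Q = [Ag^+]^3[PO4^3-]
Q = (2.05 x 10^-5)^3(2.25 × 10^-5) = 1.9 × 10^-19
Q < Ksp, so no precipitate of Ag3PO4 forms.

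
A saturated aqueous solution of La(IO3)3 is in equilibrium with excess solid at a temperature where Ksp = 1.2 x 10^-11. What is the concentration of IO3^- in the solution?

La(IO3)3(s) ⇌ La^3+ + 3 IO3^-
Ksp = [La^3+][IO3^-]^3
If s mol/L of La(IO3)3 dissolves, [La^3+] = s and [IO3^-] = 3s.
Ksp = s(3s)^3 = 27s^4
Solving, s = (1.2 x 10^-11/27)^(1/4) = 8.16 × 10^-4 M
[IO3^-] = 3s = 2.4 × 10^-3 M

2.4 × 10^-3 M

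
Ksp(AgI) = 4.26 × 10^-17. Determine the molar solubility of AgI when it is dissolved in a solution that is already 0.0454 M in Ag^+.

AgI(s) ⇌ Ag^+ + I^-
Ksp = [Ag^+][I^-]
Let s be the molar solubility in this solution. [Ag^+] = 0.0454 + s ≈ 0.0454, [I^-] = s (since the Ag^+ already present dominates).
Ksp ≈ 0.0454 × s
s = 9.38 × 10^-16 M
Check: s = 9.4 x 10^-16 ≪ 0.0454, so the approximation is valid.

s ≈ 9.38 × 10^-16 M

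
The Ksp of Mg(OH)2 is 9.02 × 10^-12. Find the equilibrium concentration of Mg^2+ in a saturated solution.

1.31e-4 M

Mg(OH)2(s) ⇌ Mg^2+ + 2 OH^-
Ksp = [Mg^2+][OH^-]^2
Let s = molar solubility. Then [Mg^2+] = s and [OH^-] = 2s.
Substituting: Ksp = s(2s)^2 = 4s^3
s^3 = 9.02 × 10^-12 / 4, so s = 1.311 × 10^-4 M
[Mg^2+] = s = 1.31 × 10^-4 M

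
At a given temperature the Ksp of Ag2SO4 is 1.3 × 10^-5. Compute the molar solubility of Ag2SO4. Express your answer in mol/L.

Ag2SO4(s) ⇌ 2 Ag^+ + SO4^2-
Ksp = [Ag^+]^2[SO4^2-]
If s mol/L of Ag2SO4 dissolves, [Ag^+] = 2s and [SO4^2-] = s.
So Ksp = (2s)^2 × s = 4s^3
s^3 = 1.3 × 10^-5 / 4, so s = 1.5 x 10^-2 M

1.5 × 10^-2 M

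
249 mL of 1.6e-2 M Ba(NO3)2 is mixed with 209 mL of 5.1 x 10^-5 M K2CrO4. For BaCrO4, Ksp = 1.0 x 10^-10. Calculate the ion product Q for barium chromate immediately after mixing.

Q ≈ 2.0 × 10^-7

Total volume = 249 + 209 = 458 mL.
[Ba^2+] = 1.6 × 10^-2 × (249/458) = 8.70 × 10^-3 M
[CrO4^2-] = 5.1 x 10^-5 × (209/458) = 2.33 × 10^-5 M
BaCrO4(s) <=> Ba^2+ + CrO4^2-, so Q = [Ba^2+][CrO4^2-]
Q = (8.70 × 10^-3)(2.33 × 10^-5) = 2.0 × 10^-7
Q > Ksp, so BaCrO4 will precipitate.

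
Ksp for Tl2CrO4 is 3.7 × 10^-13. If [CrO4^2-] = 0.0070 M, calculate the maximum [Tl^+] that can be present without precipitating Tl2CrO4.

7.3e-6 M

Tl2CrO4(s) ⇌ 2 Tl^+ + CrO4^2-
Ksp = [Tl^+]^2[CrO4^2-]
Precipitation begins when Q = Ksp. With [CrO4^2-] = 0.0070 M:
3.7 × 10^-13 = (0.0070) × [Tl^+]^2
[Tl^+] = (3.7 × 10^-13 / 7.0 × 10^-3)^(1/2) = 7.3 × 10^-6 M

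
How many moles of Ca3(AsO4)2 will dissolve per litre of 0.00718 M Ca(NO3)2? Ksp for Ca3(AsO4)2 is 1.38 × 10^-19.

s = 3.05e-7 M

Ca3(AsO4)2(s) <=> 3 Ca^2+(aq) + 2 AsO4^3-(aq)
Ksp = [Ca^2+]^3[AsO4^3-]^2
Let s be the molar solubility in this solution. [Ca^2+] = 0.00718 + 3s ≈ 0.00718, [AsO4^3-] = 2s (since Ca^2+ from Ca(NO3)2 dominates).
Ksp ≈ (0.00718)^3 × (2s)^2
s = 3.05 × 10^-7 M
Check: 3s = 9.2 × 10^-7 ≪ 0.00718, so the approximation is valid.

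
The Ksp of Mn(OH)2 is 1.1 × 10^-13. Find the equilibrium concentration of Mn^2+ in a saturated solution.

[Mn^2+] = 3.0 × 10^-5 M

Mn(OH)2(s) ⇌ Mn^2+ + 2 OH^-
Ksp = [Mn^2+][OH^-]^2
If s mol/L of Mn(OH)2 dissolves, [Mn^2+] = s and [OH^-] = 2s.
Substituting: Ksp = s(2s)^2 = 4s^3
Solving, s = (1.1 × 10^-13/4)^(1/3) = 3.02 × 10^-5 M
[Mn^2+] = s = 3.0 × 10^-5 M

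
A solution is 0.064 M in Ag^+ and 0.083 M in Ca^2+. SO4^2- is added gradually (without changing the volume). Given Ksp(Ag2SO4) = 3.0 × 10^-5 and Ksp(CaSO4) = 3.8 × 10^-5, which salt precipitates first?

CaSO4

Each salt begins to precipitate when Q = Ksp, i.e. when [SO4^2-] reaches its threshold.
For Ag2SO4: 3.0 × 10^-5 = (0.064)^2 × [SO4^2-]  ⇒  [SO4^2-] = 7.3 x 10^-3 M.
For CaSO4: 3.8 × 10^-5 = 0.083 × [SO4^2-]  ⇒  [SO4^2-] = 4.6 x 10^-4 M.
The salt with the lower threshold [SO4^2-] precipitates first: CaSO4.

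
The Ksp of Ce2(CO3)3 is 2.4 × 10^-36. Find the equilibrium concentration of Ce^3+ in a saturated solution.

[Ce^3+] ≈ 5.9 x 10^-8 M

Ce2(CO3)3(s) ⇌ 2 Ce^3+(aq) + 3 CO3^2-(aq)
Ksp = [Ce^3+]^2[CO3^2-]^3
For each mole of Ce2(CO3)3 that dissolves: [Ce^3+] = 2s, [CO3^2-] = 3s.
Ksp = (2s)^2(3s)^3 = 108s^5
Solving, s = (2.4 × 10^-36/108)^(1/5) = 2.95 × 10^-8 M
[Ce^3+] = 2s = 5.9 × 10^-8 M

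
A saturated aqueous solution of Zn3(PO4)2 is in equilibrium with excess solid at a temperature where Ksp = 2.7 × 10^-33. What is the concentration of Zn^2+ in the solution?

Zn3(PO4)2(s) ⇌ 3 Zn^2+ + 2 PO4^3-
Ksp = [Zn^2+]^3[PO4^3-]^2
If s mol/L of Zn3(PO4)2 dissolves, [Zn^2+] = 3s and [PO4^3-] = 2s.
So Ksp = (3s)^3 × (2s)^2 = 108s^5
Solving, s = (2.7 × 10^-33/108)^(1/5) = 1.20 x 10^-7 M
[Zn^2+] = 3s = 3.6 × 10^-7 M

[Zn^2+] = 3.6e-7 M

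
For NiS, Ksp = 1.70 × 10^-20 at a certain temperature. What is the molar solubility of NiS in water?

s = 1.30e-10 M

NiS(s) <=> Ni^2+(aq) + S^2-(aq)
Ksp = [Ni^2+][S^2-]
For each mole of NiS that dissolves: [Ni^2+] = s, [S^2-] = s.
Ksp = s^2
s = (1.70 × 10^-20)^(1/2) = 1.30 × 10^-10 M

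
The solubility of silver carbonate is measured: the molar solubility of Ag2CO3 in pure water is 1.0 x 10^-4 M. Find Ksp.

Ag2CO3(s) ⇌ 2 Ag^+(aq) + CO3^2-(aq)
For each mole of Ag2CO3 that dissolves: [Ag^+] = 2s, [CO3^2-] = s.
Ksp = [Ag^+]^2[CO3^2-]
Ksp = (2s)^2s = 4s^3
Ksp = 4 × (1.0 × 10^-4)^3 = 4.0 x 10^-12

Ksp = 4.0e-12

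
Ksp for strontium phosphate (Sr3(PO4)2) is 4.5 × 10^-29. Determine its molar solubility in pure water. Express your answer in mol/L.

Sr3(PO4)2(s) <=> 3 Sr^2+ + 2 PO4^3-
Ksp = [Sr^2+]^3[PO4^3-]^2
With molar solubility s: [Sr^2+] = 3s, [PO4^3-] = 2s.
Substituting: Ksp = (3s)^3(2s)^2 = 108s^5
s = (4.5 × 10^-29 / 108)^(1/5) = 8.4 × 10^-7 M

8.4e-7 M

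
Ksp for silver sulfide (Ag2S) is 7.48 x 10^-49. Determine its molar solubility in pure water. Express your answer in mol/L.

Ag2S(s) <=> 2 Ag^+ + S^2-
Ksp = [Ag^+]^2[S^2-]
For each mole of Ag2S that dissolves: [Ag^+] = 2s, [S^2-] = s.
So Ksp = (2s)^2 × s = 4s^3
Solving, s = (7.48 x 10^-49/4)^(1/3) = 5.72 × 10^-17 M

5.72 × 10^-17 M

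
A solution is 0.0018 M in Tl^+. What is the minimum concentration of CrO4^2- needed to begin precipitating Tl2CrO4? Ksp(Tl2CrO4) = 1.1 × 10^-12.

Tl2CrO4(s) ⇌ 2 Tl^+ + CrO4^2-
Ksp = [Tl^+]^2[CrO4^2-]
Precipitation begins when Q = Ksp. With [Tl^+] = 0.0018 M:
1.1 × 10^-12 = (0.0018)^2 × [CrO4^2-]
[CrO4^2-] = (1.1 × 10^-12 / 3.24 × 10^-6) = 3.4 × 10^-7 M

[CrO4^2-] = 3.4 x 10^-7 M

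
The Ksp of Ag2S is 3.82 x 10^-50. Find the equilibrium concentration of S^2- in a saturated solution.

[S^2-] ≈ 2.12 × 10^-17 M

Ag2S(s) ⇌ 2 Ag^+(aq) + S^2-(aq)
Ksp = [Ag^+]^2[S^2-]
If s mol/L of Ag2S dissolves, [Ag^+] = 2s and [S^2-] = s.
So Ksp = (2s)^2 × s = 4s^3
Solving, s = (3.82 x 10^-50/4)^(1/3) = 2.122 × 10^-17 M
[S^2-] = s = 2.12 × 10^-17 M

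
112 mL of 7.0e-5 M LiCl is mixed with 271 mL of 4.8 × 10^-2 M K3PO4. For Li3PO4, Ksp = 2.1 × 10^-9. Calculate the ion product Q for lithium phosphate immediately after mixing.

Q = 2.9 × 10^-16

Total volume = 112 + 271 = 383 mL.
[Li^+] = 7.0 × 10^-5 × (112/383) = 2.05 × 10^-5 M
[PO4^3-] = 4.8 × 10^-2 × (271/383) = 3.40 × 10^-2 M
Li3PO4(s) ⇌ 3 Li^+(aq) + PO4^3-(aq), so Q = [Li^+]^3[PO4^3-]
Q = (2.05 x 10^-5)^3(3.40 × 10^-2) = 2.9 × 10^-16
Q < Ksp, so no precipitate of Li3PO4 forms.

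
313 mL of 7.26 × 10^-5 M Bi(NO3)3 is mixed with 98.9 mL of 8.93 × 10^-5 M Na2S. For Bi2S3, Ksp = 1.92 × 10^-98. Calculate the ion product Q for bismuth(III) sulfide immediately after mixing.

Q ≈ 3.00 × 10^-23

Total volume = 313 + 98.9 = 411.9 mL.
[Bi^3+] = 7.26 × 10^-5 × (313/411.9) = 5.517 x 10^-5 M
[S^2-] = 8.93 x 10^-5 × (98.9/411.9) = 2.144 × 10^-5 M
Bi2S3(s) ⇌ 2 Bi^3+(aq) + 3 S^2-(aq), so Q = [Bi^3+]^2[S^2-]^3
Q = (5.517 × 10^-5)^2(2.144 × 10^-5)^3 = 3.00 × 10^-23
Q > Ksp, so Bi2S3 will precipitate.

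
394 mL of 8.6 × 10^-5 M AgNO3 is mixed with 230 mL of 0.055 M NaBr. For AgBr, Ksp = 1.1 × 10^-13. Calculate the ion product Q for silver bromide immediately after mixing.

Total volume = 394 + 230 = 624 mL.
[Ag^+] = 8.6 × 10^-5 × (394/624) = 5.43 × 10^-5 M
[Br^-] = 5.5 × 10^-2 × (230/624) = 2.03 x 10^-2 M
AgBr(s) ⇌ Ag^+(aq) + Br^-(aq), so Q = [Ag^+][Br^-]
Q = (5.43 × 10^-5)(2.03 x 10^-2) = 1.1 x 10^-6
Q > Ksp, so AgBr will precipitate.

Q ≈ 1.1 x 10^-6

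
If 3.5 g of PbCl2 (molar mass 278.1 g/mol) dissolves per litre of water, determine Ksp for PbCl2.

Molar solubility s = (3.5 g/L) / (278.1 g/mol) = 1.26 × 10^-2 M.
PbCl2(s) ⇌ Pb^2+(aq) + 2 Cl^-(aq)
With molar solubility s: [Pb^2+] = s, [Cl^-] = 2s.
Ksp = [Pb^2+][Cl^-]^2
Ksp = s(2s)^2 = 4s^3
Ksp = 4 × (1.26 × 10^-2)^3 = 8.0 × 10^-6

Ksp = 8.0e-6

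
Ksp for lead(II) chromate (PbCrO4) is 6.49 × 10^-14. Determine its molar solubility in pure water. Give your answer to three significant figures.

s ≈ 2.55 × 10^-7 M

PbCrO4(s) ⇌ Pb^2+ + CrO4^2-
Ksp = [Pb^2+][CrO4^2-]
With molar solubility s: [Pb^2+] = s, [CrO4^2-] = s.
Ksp = s × s = s^2
s = (6.49 × 10^-14)^(1/2) = 2.55 × 10^-7 M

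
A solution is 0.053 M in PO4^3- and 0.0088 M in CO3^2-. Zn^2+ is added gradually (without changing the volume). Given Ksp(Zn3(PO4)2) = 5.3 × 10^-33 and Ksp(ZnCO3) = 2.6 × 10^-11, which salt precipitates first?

Precipitation of each salt starts when its ion product equals its Ksp.
For Zn3(PO4)2: 5.3 × 10^-33 = (0.053)^2 × [Zn^2+]^3  ⇒  [Zn^2+] = 1.2 × 10^-10 M.
For ZnCO3: 2.6 × 10^-11 = 0.0088 × [Zn^2+]  ⇒  [Zn^2+] = 3.0 × 10^-9 M.
The salt with the lower threshold [Zn^2+] precipitates first: Zn3(PO4)2.

Zn3(PO4)2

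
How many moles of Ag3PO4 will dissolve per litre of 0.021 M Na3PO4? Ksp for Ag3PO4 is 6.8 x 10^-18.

s = 2.3 x 10^-6 M

Ag3PO4(s) ⇌ 3 Ag^+ + PO4^3-
Ksp = [Ag^+]^3[PO4^3-]
Let s be the molar solubility in this solution. [Ag^+] = 3s, [PO4^3-] = 0.021 + s ≈ 0.021 (Ksp is small, so little additional dissolves).
Ksp ≈ (3s)^3 × 0.021
s = 2.3 × 10^-6 M
Check: s = 2.3 × 10^-6 ≪ 0.021, so the approximation is valid.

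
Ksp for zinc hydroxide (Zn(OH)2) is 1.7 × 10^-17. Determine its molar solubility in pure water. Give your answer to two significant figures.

s = 1.6e-6 M

Zn(OH)2(s) ⇌ Zn^2+ + 2 OH^-
Ksp = [Zn^2+][OH^-]^2
For each mole of Zn(OH)2 that dissolves: [Zn^2+] = s, [OH^-] = 2s.
Ksp = s(2s)^2 = 4s^3
s = (1.7 × 10^-17 / 4)^(1/3) = 1.6 × 10^-6 M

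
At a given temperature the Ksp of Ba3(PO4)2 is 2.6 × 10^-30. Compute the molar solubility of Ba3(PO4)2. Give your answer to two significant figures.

Ba3(PO4)2(s) <=> 3 Ba^2+(aq) + 2 PO4^3-(aq)
Ksp = [Ba^2+]^3[PO4^3-]^2
If s mol/L of Ba3(PO4)2 dissolves, [Ba^2+] = 3s and [PO4^3-] = 2s.
Substituting: Ksp = (3s)^3(2s)^2 = 108s^5
s = (2.6 × 10^-30 / 108)^(1/5) = 4.7 × 10^-7 M

s = 4.7 × 10^-7 M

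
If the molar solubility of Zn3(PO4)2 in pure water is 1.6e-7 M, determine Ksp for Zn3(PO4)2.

Zn3(PO4)2(s) ⇌ 3 Zn^2+ + 2 PO4^3-
If s mol/L of Zn3(PO4)2 dissolves, [Zn^2+] = 3s and [PO4^3-] = 2s.
Ksp = [Zn^2+]^3[PO4^3-]^2
Substituting: Ksp = (3s)^3(2s)^2 = 108s^5
With s = 1.6 × 10^-7: Ksp = 1.1 × 10^-32

Ksp = 1.1 × 10^-32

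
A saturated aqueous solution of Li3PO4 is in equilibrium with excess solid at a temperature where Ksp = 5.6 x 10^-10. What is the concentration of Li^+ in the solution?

[Li^+] ≈ 6.4e-3 M

Li3PO4(s) ⇌ 3 Li^+ + PO4^3-
Ksp = [Li^+]^3[PO4^3-]
If s mol/L of Li3PO4 dissolves, [Li^+] = 3s and [PO4^3-] = s.
Substituting: Ksp = (3s)^3s = 27s^4
s^4 = 5.6 x 10^-10 / 27, so s = 2.13 x 10^-3 M
[Li^+] = 3s = 6.4 x 10^-3 M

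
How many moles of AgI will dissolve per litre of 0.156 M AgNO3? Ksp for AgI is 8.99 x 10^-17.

5.76 x 10^-16 M

AgI(s) <=> Ag^+ + I^-
Ksp = [Ag^+][I^-]
Let s be the molar solubility in this solution. [Ag^+] = 0.156 + s ≈ 0.156, [I^-] = s (Ksp is small, so little additional dissolves).
Ksp ≈ 0.156 × s
s = 5.76 × 10^-16 M
Check: s = 5.8 × 10^-16 ≪ 0.156, so the approximation is valid.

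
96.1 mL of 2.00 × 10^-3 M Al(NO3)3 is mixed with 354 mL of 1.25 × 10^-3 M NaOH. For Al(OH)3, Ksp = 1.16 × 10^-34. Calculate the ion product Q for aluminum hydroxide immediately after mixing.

Total volume = 96.1 + 354 = 450.1 mL.
[Al^3+] = 2.00 × 10^-3 × (96.1/450.1) = 4.270 x 10^-4 M
[OH^-] = 1.25 × 10^-3 × (354/450.1) = 9.831 × 10^-4 M
Al(OH)3(s) ⇌ Al^3+ + 3 OH^-, so Q = [Al^3+][OH^-]^3
Q = (4.270 × 10^-4)(9.831 × 10^-4)^3 = 4.06 × 10^-13
Q > Ksp, so Al(OH)3 will precipitate.

Q = 4.06e-13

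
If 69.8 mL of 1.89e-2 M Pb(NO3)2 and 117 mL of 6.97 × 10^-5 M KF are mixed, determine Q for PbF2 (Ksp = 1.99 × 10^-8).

Q = 1.35 x 10^-11

Total volume = 69.8 + 117 = 186.8 mL.
[Pb^2+] = 1.89 × 10^-2 × (69.8/186.8) = 7.062 × 10^-3 M
[F^-] = 6.97 × 10^-5 × (117/186.8) = 4.366 x 10^-5 M
PbF2(s) ⇌ Pb^2+(aq) + 2 F^-(aq), so Q = [Pb^2+][F^-]^2
Q = (7.062 x 10^-3)(4.366 x 10^-5)^2 = 1.35 × 10^-11
Q < Ksp, so no precipitate of PbF2 forms.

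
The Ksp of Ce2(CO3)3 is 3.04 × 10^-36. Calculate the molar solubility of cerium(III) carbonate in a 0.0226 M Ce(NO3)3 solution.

Ce2(CO3)3(s) ⇌ 2 Ce^3+(aq) + 3 CO3^2-(aq)
Ksp = [Ce^3+]^2[CO3^2-]^3
If s mol/L dissolves here, [Ce^3+] = 0.0226 + 2s ≈ 0.0226, [CO3^2-] = 3s (common-ion effect: Ce^3+ is already 0.0226 M).
Ksp ≈ (0.0226)^2 × (3s)^3
s = 6.04 × 10^-12 M
Check: 2s = 1.2 x 10^-11 ≪ 0.0226, so the approximation is valid.

s = 6.04e-12 M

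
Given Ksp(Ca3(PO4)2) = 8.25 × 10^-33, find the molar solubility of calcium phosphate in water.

Ca3(PO4)2(s) ⇌ 3 Ca^2+(aq) + 2 PO4^3-(aq)
Ksp = [Ca^2+]^3[PO4^3-]^2
If s mol/L of Ca3(PO4)2 dissolves, [Ca^2+] = 3s and [PO4^3-] = 2s.
So Ksp = (3s)^3 × (2s)^2 = 108s^5
Solving, s = (8.25 × 10^-33/108)^(1/5) = 1.50 x 10^-7 M

s = 1.50 x 10^-7 M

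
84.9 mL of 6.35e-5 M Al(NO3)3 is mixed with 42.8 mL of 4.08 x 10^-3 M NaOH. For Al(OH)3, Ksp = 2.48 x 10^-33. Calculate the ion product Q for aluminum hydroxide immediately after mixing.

Q ≈ 1.08 x 10^-13

Total volume = 84.9 + 42.8 = 127.7 mL.
[Al^3+] = 6.35 × 10^-5 × (84.9/127.7) = 4.222 x 10^-5 M
[OH^-] = 4.08 × 10^-3 × (42.8/127.7) = 1.367 × 10^-3 M
Al(OH)3(s) ⇌ Al^3+ + 3 OH^-, so Q = [Al^3+][OH^-]^3
Q = (4.222 × 10^-5)(1.367 × 10^-3)^3 = 1.08 × 10^-13
Q > Ksp, so Al(OH)3 will precipitate.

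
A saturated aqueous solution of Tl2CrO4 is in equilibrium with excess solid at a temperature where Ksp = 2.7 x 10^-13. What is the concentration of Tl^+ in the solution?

8.1e-5 M

Tl2CrO4(s) <=> 2 Tl^+(aq) + CrO4^2-(aq)
Ksp = [Tl^+]^2[CrO4^2-]
For each mole of Tl2CrO4 that dissolves: [Tl^+] = 2s, [CrO4^2-] = s.
So Ksp = (2s)^2 × s = 4s^3
s^3 = 2.7 x 10^-13 / 4, so s = 4.07 × 10^-5 M
[Tl^+] = 2s = 8.1 × 10^-5 M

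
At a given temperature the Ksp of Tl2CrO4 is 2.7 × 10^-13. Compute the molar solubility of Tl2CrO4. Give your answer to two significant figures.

s ≈ 4.1e-5 M

Tl2CrO4(s) ⇌ 2 Tl^+(aq) + CrO4^2-(aq)
Ksp = [Tl^+]^2[CrO4^2-]
With molar solubility s: [Tl^+] = 2s, [CrO4^2-] = s.
So Ksp = (2s)^2 × s = 4s^3
Solving, s = (2.7 × 10^-13/4)^(1/3) = 4.1 x 10^-5 M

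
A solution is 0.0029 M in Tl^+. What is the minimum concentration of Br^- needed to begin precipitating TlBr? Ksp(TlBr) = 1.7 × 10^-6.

TlBr(s) <=> Tl^+(aq) + Br^-(aq)
Ksp = [Tl^+][Br^-]
Precipitation begins when Q = Ksp. With [Tl^+] = 0.0029 M:
1.7 × 10^-6 = (0.0029) × [Br^-]
[Br^-] = (1.7 × 10^-6 / 2.9 × 10^-3) = 5.9 × 10^-4 M

[Br^-] = 5.9 × 10^-4 M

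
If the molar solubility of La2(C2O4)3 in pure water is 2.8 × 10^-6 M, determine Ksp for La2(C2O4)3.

Ksp = 1.9 x 10^-26

La2(C2O4)3(s) <=> 2 La^3+ + 3 C2O4^2-
With molar solubility s: [La^3+] = 2s, [C2O4^2-] = 3s.
Ksp = [La^3+]^2[C2O4^2-]^3
Substituting: Ksp = (2s)^2(3s)^3 = 108s^5
Ksp = 108 × (2.8 × 10^-6)^5 = 1.9 × 10^-26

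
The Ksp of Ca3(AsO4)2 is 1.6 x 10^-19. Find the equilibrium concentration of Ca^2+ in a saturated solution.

2.0 x 10^-4 M

Ca3(AsO4)2(s) <=> 3 Ca^2+(aq) + 2 AsO4^3-(aq)
Ksp = [Ca^2+]^3[AsO4^3-]^2
For each mole of Ca3(AsO4)2 that dissolves: [Ca^2+] = 3s, [AsO4^3-] = 2s.
So Ksp = (3s)^3 × (2s)^2 = 108s^5
s = (1.6 x 10^-19 / 108)^(1/5) = 6.83 × 10^-5 M
[Ca^2+] = 3s = 2.0 × 10^-4 M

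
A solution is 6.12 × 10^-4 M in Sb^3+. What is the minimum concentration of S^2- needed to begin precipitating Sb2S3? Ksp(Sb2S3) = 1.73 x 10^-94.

Sb2S3(s) <=> 2 Sb^3+(aq) + 3 S^2-(aq)
Ksp = [Sb^3+]^2[S^2-]^3
Precipitation begins when Q = Ksp. With [Sb^3+] = 6.12 × 10^-4 M:
1.73 x 10^-94 = (6.12 × 10^-4)^2 × [S^2-]^3
[S^2-] = (1.73 x 10^-94 / 3.745 × 10^-7)^(1/3) = 7.73 x 10^-30 M

[S^2-] ≈ 7.73 x 10^-30 M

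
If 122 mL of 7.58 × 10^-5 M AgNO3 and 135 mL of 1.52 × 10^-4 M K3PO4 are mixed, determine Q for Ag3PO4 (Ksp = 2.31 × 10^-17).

Total volume = 122 + 135 = 257 mL.
[Ag^+] = 7.58 × 10^-5 × (122/257) = 3.598 x 10^-5 M
[PO4^3-] = 1.52 x 10^-4 × (135/257) = 7.984 × 10^-5 M
Ag3PO4(s) <=> 3 Ag^+ + PO4^3-, so Q = [Ag^+]^3[PO4^3-]
Q = (3.598 x 10^-5)^3(7.984 × 10^-5) = 3.72 x 10^-18
Q < Ksp, so no precipitate of Ag3PO4 forms.

Q ≈ 3.72e-18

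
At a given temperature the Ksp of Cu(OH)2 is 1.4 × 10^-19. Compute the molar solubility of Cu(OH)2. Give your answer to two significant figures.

s ≈ 3.3 × 10^-7 M

Cu(OH)2(s) ⇌ Cu^2+(aq) + 2 OH^-(aq)
Ksp = [Cu^2+][OH^-]^2
Let s = molar solubility. Then [Cu^2+] = s and [OH^-] = 2s.
So Ksp = s × (2s)^2 = 4s^3
s^3 = 1.4 × 10^-19 / 4, so s = 3.3 x 10^-7 M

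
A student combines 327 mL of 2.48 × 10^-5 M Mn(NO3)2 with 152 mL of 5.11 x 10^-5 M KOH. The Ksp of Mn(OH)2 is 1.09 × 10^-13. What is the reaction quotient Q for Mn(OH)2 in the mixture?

Q ≈ 4.45 x 10^-15

Total volume = 327 + 152 = 479 mL.
[Mn^2+] = 2.48 × 10^-5 × (327/479) = 1.693 x 10^-5 M
[OH^-] = 5.11 × 10^-5 × (152/479) = 1.622 × 10^-5 M
Mn(OH)2(s) <=> Mn^2+ + 2 OH^-, so Q = [Mn^2+][OH^-]^2
Q = (1.693 × 10^-5)(1.622 × 10^-5)^2 = 4.45 × 10^-15
Q < Ksp, so no precipitate of Mn(OH)2 forms.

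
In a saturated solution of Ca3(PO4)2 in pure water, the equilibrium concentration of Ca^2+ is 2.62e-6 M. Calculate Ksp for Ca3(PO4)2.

Ca3(PO4)2(s) <=> 3 Ca^2+ + 2 PO4^3-
Stoichiometry gives [PO4^3-] = (2/3)[Ca^2+] = 1.747 × 10^-6 M.
Ksp = [Ca^2+]^3[PO4^3-]^2
Ksp = (2.62 × 10^-6)^3 × (1.747 × 10^-6)^2 = 5.49 × 10^-29

5.49 × 10^-29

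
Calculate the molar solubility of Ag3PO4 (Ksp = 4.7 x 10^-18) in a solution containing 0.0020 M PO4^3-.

s ≈ 4.4e-6 M

Ag3PO4(s) <=> 3 Ag^+ + PO4^3-
Ksp = [Ag^+]^3[PO4^3-]
Let s be the molar solubility in this solution. [Ag^+] = 3s, [PO4^3-] = 0.0020 + s ≈ 0.0020 (Ksp is small, so little additional dissolves).
Ksp ≈ (3s)^3 × 0.0020
s = 4.4 x 10^-6 M
Check: s = 4.4 x 10^-6 ≪ 0.0020, so the approximation is valid.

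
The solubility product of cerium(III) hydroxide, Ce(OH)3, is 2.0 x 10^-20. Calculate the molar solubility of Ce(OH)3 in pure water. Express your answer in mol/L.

Ce(OH)3(s) ⇌ Ce^3+ + 3 OH^-
Ksp = [Ce^3+][OH^-]^3
Let s = molar solubility. Then [Ce^3+] = s and [OH^-] = 3s.
Substituting: Ksp = s(3s)^3 = 27s^4
s^4 = 2.0 x 10^-20 / 27, so s = 5.2 x 10^-6 M

s ≈ 5.2 × 10^-6 M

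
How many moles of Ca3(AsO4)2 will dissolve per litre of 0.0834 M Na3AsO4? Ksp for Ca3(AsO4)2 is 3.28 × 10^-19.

s = 1.20 × 10^-6 M

Ca3(AsO4)2(s) <=> 3 Ca^2+(aq) + 2 AsO4^3-(aq)
Ksp = [Ca^2+]^3[AsO4^3-]^2
Let s = moles of Ca3(AsO4)2 that dissolve per litre. [Ca^2+] = 3s, [AsO4^3-] = 0.0834 + 2s ≈ 0.0834 (common-ion effect: AsO4^3- is already 0.0834 M).
Ksp ≈ (3s)^3 × (0.0834)^2
s = 1.20 × 10^-6 M
Check: 2s = 2.4 x 10^-6 ≪ 0.0834, so the approximation is valid.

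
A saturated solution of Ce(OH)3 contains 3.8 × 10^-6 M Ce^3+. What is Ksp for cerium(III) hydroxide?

Ce(OH)3(s) <=> Ce^3+ + 3 OH^-
Stoichiometry gives [OH^-] = (3/1)[Ce^3+] = 1.14 x 10^-5 M.
Ksp = [Ce^3+][OH^-]^3
Ksp = 3.8 x 10^-6 × (1.14 x 10^-5)^3 = 5.6 × 10^-21

Ksp ≈ 5.6 × 10^-21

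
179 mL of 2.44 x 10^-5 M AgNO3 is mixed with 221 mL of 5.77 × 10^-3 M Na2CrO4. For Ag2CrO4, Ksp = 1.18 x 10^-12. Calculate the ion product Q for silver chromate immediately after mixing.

3.80e-13

Total volume = 179 + 221 = 400 mL.
[Ag^+] = 2.44 × 10^-5 × (179/400) = 1.092 x 10^-5 M
[CrO4^2-] = 5.77 x 10^-3 × (221/400) = 3.188 x 10^-3 M
Ag2CrO4(s) <=> 2 Ag^+(aq) + CrO4^2-(aq), so Q = [Ag^+]^2[CrO4^2-]
Q = (1.092 × 10^-5)^2(3.188 × 10^-3) = 3.80 x 10^-13
Q < Ksp, so no precipitate of Ag2CrO4 forms.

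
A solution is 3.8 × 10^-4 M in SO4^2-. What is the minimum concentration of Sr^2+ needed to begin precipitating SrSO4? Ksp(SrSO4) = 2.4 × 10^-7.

[Sr^2+] ≈ 6.3 × 10^-4 M

SrSO4(s) ⇌ Sr^2+(aq) + SO4^2-(aq)
Ksp = [Sr^2+][SO4^2-]
Precipitation begins when Q = Ksp. With [SO4^2-] = 3.8 × 10^-4 M:
2.4 × 10^-7 = (3.8 × 10^-4) × [Sr^2+]
[Sr^2+] = (2.4 × 10^-7 / 3.8 x 10^-4) = 6.3 × 10^-4 M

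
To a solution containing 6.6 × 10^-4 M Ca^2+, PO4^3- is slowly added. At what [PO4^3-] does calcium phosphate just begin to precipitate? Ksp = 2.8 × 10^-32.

Ca3(PO4)2(s) ⇌ 3 Ca^2+ + 2 PO4^3-
Ksp = [Ca^2+]^3[PO4^3-]^2
Precipitation begins when Q = Ksp. With [Ca^2+] = 6.6 × 10^-4 M:
2.8 × 10^-32 = (6.6 × 10^-4)^3 × [PO4^3-]^2
[PO4^3-] = (2.8 × 10^-32 / 2.87 × 10^-10)^(1/2) = 9.9 × 10^-12 M

[PO4^3-] ≈ 9.9 × 10^-12 M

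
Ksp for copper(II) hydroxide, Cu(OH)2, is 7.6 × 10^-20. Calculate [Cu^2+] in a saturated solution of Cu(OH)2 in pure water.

Cu(OH)2(s) ⇌ Cu^2+(aq) + 2 OH^-(aq)
Ksp = [Cu^2+][OH^-]^2
If s mol/L of Cu(OH)2 dissolves, [Cu^2+] = s and [OH^-] = 2s.
Substituting: Ksp = s(2s)^2 = 4s^3
Solving, s = (7.6 × 10^-20/4)^(1/3) = 2.67 x 10^-7 M
[Cu^2+] = s = 2.7 × 10^-7 M

2.7 × 10^-7 M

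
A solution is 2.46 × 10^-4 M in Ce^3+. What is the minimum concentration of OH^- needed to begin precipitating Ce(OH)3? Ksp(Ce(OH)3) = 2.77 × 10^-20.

[OH^-] = 4.83 × 10^-6 M

Ce(OH)3(s) ⇌ Ce^3+(aq) + 3 OH^-(aq)
Ksp = [Ce^3+][OH^-]^3
Precipitation begins when Q = Ksp. With [Ce^3+] = 2.46 × 10^-4 M:
2.77 × 10^-20 = (2.46 × 10^-4) × [OH^-]^3
[OH^-] = (2.77 × 10^-20 / 2.46 × 10^-4)^(1/3) = 4.83 × 10^-6 M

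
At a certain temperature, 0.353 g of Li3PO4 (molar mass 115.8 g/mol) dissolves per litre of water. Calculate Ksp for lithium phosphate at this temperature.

2.33e-9

Molar solubility s = (3.53 x 10^-1 g/L) / (115.8 g/mol) = 3.048 × 10^-3 M.
Li3PO4(s) ⇌ 3 Li^+ + PO4^3-
With molar solubility s: [Li^+] = 3s, [PO4^3-] = s.
Ksp = [Li^+]^3[PO4^3-]
So Ksp = (3s)^3 × s = 27s^4
With s = 3.048 × 10^-3: Ksp = 2.33 × 10^-9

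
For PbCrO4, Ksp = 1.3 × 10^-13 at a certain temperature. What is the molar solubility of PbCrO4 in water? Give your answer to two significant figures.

PbCrO4(s) ⇌ Pb^2+ + CrO4^2-
Ksp = [Pb^2+][CrO4^2-]
With molar solubility s: [Pb^2+] = s, [CrO4^2-] = s.
Ksp = s × s = s^2
s = (1.3 × 10^-13)^(1/2) = 3.6 × 10^-7 M

s ≈ 3.6 x 10^-7 M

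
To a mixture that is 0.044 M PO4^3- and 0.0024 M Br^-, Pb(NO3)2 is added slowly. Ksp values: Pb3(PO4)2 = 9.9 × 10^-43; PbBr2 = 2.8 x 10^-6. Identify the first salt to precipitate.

Pb3(PO4)2

Each salt begins to precipitate when Q = Ksp, i.e. when [Pb^2+] reaches its threshold.
For Pb3(PO4)2: 9.9 × 10^-43 = (0.044)^2 × [Pb^2+]^3  ⇒  [Pb^2+] = 8.0 × 10^-14 M.
For PbBr2: 2.8 x 10^-6 = (0.0024)^2 × [Pb^2+]  ⇒  [Pb^2+] = 4.9 × 10^-1 M.
The salt with the lower threshold [Pb^2+] precipitates first: Pb3(PO4)2.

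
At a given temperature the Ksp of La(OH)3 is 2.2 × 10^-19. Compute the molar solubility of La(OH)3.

s = 9.5 × 10^-6 M

La(OH)3(s) ⇌ La^3+ + 3 OH^-
Ksp = [La^3+][OH^-]^3
For each mole of La(OH)3 that dissolves: [La^3+] = s, [OH^-] = 3s.
Ksp = s(3s)^3 = 27s^4
Solving, s = (2.2 × 10^-19/27)^(1/4) = 9.5 x 10^-6 M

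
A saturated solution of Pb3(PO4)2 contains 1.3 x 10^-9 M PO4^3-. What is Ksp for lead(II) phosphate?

Pb3(PO4)2(s) ⇌ 3 Pb^2+(aq) + 2 PO4^3-(aq)
Stoichiometry gives [Pb^2+] = (3/2)[PO4^3-] = 1.95 × 10^-9 M.
Ksp = [Pb^2+]^3[PO4^3-]^2
Ksp = (1.95 × 10^-9)^3 × (1.3 x 10^-9)^2 = 1.3 × 10^-44

Ksp ≈ 1.3 × 10^-44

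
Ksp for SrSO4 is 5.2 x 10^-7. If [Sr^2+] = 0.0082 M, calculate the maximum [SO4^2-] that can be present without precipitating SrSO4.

[SO4^2-] ≈ 6.3 × 10^-5 M

SrSO4(s) ⇌ Sr^2+(aq) + SO4^2-(aq)
Ksp = [Sr^2+][SO4^2-]
Precipitation begins when Q = Ksp. With [Sr^2+] = 0.0082 M:
5.2 x 10^-7 = (0.0082) × [SO4^2-]
[SO4^2-] = (5.2 x 10^-7 / 8.2 × 10^-3) = 6.3 × 10^-5 M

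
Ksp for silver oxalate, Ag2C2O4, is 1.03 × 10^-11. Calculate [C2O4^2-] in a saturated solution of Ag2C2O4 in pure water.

Ag2C2O4(s) ⇌ 2 Ag^+ + C2O4^2-
Ksp = [Ag^+]^2[C2O4^2-]
For each mole of Ag2C2O4 that dissolves: [Ag^+] = 2s, [C2O4^2-] = s.
Ksp = (2s)^2s = 4s^3
s = (1.03 × 10^-11 / 4)^(1/3) = 1.371 × 10^-4 M
[C2O4^2-] = s = 1.37 × 10^-4 M

[C2O4^2-] = 1.37 × 10^-4 M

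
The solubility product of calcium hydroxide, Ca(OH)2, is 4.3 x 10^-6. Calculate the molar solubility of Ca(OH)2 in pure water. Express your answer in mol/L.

Ca(OH)2(s) <=> Ca^2+ + 2 OH^-
Ksp = [Ca^2+][OH^-]^2
If s mol/L of Ca(OH)2 dissolves, [Ca^2+] = s and [OH^-] = 2s.
So Ksp = s × (2s)^2 = 4s^3
s = (4.3 x 10^-6 / 4)^(1/3) = 1.0 x 10^-2 M

0.010 M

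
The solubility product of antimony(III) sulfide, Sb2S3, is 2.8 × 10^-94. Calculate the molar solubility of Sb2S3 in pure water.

Sb2S3(s) <=> 2 Sb^3+(aq) + 3 S^2-(aq)
Ksp = [Sb^3+]^2[S^2-]^3
For each mole of Sb2S3 that dissolves: [Sb^3+] = 2s, [S^2-] = 3s.
So Ksp = (2s)^2 × (3s)^3 = 108s^5
s = (2.8 × 10^-94 / 108)^(1/5) = 7.6 x 10^-20 M

s = 7.6e-20 M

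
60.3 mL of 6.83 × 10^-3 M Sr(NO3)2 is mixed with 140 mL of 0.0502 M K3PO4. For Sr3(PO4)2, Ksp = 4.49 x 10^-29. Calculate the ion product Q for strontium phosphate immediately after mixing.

Q = 1.07 × 10^-11

Total volume = 60.3 + 140 = 200.3 mL.
[Sr^2+] = 6.83 x 10^-3 × (60.3/200.3) = 2.056 × 10^-3 M
[PO4^3-] = 5.02 x 10^-2 × (140/200.3) = 3.509 x 10^-2 M
Sr3(PO4)2(s) <=> 3 Sr^2+ + 2 PO4^3-, so Q = [Sr^2+]^3[PO4^3-]^2
Q = (2.056 × 10^-3)^3(3.509 × 10^-2)^2 = 1.07 × 10^-11
Q > Ksp, so Sr3(PO4)2 will precipitate.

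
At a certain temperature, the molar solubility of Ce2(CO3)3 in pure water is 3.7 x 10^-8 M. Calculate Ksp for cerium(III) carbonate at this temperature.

Ce2(CO3)3(s) ⇌ 2 Ce^3+(aq) + 3 CO3^2-(aq)
Let s = molar solubility. Then [Ce^3+] = 2s and [CO3^2-] = 3s.
Ksp = [Ce^3+]^2[CO3^2-]^3
Substituting: Ksp = (2s)^2(3s)^3 = 108s^5
Ksp = 108 × (3.7 × 10^-8)^5 = 7.5 × 10^-36

Ksp = 7.5 × 10^-36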